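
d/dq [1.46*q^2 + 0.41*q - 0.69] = 2.92*q + 0.41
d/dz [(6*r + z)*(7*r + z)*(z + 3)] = 42*r^2 + 26*r*z + 39*r + 3*z^2 + 6*z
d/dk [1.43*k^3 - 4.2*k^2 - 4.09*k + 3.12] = 4.29*k^2 - 8.4*k - 4.09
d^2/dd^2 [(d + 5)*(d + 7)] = 2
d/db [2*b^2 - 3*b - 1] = 4*b - 3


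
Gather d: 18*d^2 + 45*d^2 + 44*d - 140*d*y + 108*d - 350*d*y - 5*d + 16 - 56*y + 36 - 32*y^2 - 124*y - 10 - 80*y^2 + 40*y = 63*d^2 + d*(147 - 490*y) - 112*y^2 - 140*y + 42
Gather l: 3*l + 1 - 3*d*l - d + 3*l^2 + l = -d + 3*l^2 + l*(4 - 3*d) + 1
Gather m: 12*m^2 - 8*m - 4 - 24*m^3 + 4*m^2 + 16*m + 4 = -24*m^3 + 16*m^2 + 8*m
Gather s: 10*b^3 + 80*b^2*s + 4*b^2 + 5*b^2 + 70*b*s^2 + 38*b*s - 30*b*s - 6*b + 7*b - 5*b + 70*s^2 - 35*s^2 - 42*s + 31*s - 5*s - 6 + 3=10*b^3 + 9*b^2 - 4*b + s^2*(70*b + 35) + s*(80*b^2 + 8*b - 16) - 3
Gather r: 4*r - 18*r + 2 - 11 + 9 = -14*r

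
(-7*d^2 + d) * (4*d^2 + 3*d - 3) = -28*d^4 - 17*d^3 + 24*d^2 - 3*d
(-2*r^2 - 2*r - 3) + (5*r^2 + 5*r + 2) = 3*r^2 + 3*r - 1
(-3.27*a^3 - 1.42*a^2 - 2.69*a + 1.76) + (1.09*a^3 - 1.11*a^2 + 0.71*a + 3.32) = -2.18*a^3 - 2.53*a^2 - 1.98*a + 5.08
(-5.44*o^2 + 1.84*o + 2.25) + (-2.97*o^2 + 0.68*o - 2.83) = -8.41*o^2 + 2.52*o - 0.58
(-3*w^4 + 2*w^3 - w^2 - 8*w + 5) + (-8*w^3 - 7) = -3*w^4 - 6*w^3 - w^2 - 8*w - 2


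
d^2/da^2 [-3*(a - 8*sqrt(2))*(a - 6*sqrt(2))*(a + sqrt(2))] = -18*a + 78*sqrt(2)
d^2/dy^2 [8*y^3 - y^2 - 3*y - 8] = 48*y - 2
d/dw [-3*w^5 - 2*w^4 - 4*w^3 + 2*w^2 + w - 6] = -15*w^4 - 8*w^3 - 12*w^2 + 4*w + 1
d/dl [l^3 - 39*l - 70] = 3*l^2 - 39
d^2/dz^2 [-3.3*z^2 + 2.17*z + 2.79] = -6.60000000000000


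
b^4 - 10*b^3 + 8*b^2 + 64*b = b*(b - 8)*(b - 4)*(b + 2)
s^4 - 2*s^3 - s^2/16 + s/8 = s*(s - 2)*(s - 1/4)*(s + 1/4)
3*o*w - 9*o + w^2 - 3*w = (3*o + w)*(w - 3)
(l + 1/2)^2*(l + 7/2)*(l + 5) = l^4 + 19*l^3/2 + 105*l^2/4 + 157*l/8 + 35/8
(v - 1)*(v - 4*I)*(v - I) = v^3 - v^2 - 5*I*v^2 - 4*v + 5*I*v + 4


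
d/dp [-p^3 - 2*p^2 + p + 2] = -3*p^2 - 4*p + 1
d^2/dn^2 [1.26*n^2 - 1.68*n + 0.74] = 2.52000000000000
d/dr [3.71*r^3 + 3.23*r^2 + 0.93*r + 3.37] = 11.13*r^2 + 6.46*r + 0.93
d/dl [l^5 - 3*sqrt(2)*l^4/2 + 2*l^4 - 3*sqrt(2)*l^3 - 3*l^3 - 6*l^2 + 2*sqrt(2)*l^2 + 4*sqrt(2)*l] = 5*l^4 - 6*sqrt(2)*l^3 + 8*l^3 - 9*sqrt(2)*l^2 - 9*l^2 - 12*l + 4*sqrt(2)*l + 4*sqrt(2)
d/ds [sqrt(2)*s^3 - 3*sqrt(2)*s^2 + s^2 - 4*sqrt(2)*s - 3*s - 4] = 3*sqrt(2)*s^2 - 6*sqrt(2)*s + 2*s - 4*sqrt(2) - 3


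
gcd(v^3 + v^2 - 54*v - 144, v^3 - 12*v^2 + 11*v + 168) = v^2 - 5*v - 24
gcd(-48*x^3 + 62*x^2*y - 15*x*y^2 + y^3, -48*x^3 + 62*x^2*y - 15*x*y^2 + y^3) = 48*x^3 - 62*x^2*y + 15*x*y^2 - y^3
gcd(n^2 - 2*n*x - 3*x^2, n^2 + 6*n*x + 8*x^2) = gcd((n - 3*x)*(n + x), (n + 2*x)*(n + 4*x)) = 1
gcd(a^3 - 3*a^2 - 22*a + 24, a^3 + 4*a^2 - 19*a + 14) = a - 1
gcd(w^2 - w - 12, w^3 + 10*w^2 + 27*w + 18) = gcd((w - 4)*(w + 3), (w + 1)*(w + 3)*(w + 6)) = w + 3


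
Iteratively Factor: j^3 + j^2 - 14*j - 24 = (j - 4)*(j^2 + 5*j + 6) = (j - 4)*(j + 2)*(j + 3)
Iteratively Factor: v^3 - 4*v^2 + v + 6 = (v - 3)*(v^2 - v - 2) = (v - 3)*(v - 2)*(v + 1)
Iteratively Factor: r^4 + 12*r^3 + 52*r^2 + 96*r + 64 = (r + 4)*(r^3 + 8*r^2 + 20*r + 16) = (r + 4)^2*(r^2 + 4*r + 4) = (r + 2)*(r + 4)^2*(r + 2)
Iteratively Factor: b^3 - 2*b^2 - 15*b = (b - 5)*(b^2 + 3*b) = b*(b - 5)*(b + 3)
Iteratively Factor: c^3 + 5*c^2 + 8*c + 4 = (c + 2)*(c^2 + 3*c + 2) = (c + 1)*(c + 2)*(c + 2)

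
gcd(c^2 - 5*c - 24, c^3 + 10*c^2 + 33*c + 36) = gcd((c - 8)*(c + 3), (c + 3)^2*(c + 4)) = c + 3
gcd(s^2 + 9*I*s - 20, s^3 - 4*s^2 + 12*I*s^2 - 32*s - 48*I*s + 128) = s + 4*I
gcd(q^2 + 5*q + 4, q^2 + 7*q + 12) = q + 4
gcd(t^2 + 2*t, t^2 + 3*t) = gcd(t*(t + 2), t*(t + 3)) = t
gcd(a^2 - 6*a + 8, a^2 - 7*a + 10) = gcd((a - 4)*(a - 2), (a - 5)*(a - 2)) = a - 2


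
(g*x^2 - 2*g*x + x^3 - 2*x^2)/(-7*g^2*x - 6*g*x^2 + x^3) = (x - 2)/(-7*g + x)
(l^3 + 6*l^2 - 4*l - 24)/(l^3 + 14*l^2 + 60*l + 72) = (l - 2)/(l + 6)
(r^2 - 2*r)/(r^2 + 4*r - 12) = r/(r + 6)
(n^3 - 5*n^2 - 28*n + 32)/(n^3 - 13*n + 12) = (n - 8)/(n - 3)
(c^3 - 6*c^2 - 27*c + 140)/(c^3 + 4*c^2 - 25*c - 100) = (c^2 - 11*c + 28)/(c^2 - c - 20)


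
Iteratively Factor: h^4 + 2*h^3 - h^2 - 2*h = (h + 1)*(h^3 + h^2 - 2*h) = (h + 1)*(h + 2)*(h^2 - h) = h*(h + 1)*(h + 2)*(h - 1)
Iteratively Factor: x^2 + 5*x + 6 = (x + 2)*(x + 3)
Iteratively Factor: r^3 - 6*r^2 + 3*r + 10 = (r - 2)*(r^2 - 4*r - 5) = (r - 5)*(r - 2)*(r + 1)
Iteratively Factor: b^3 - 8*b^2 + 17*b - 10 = (b - 1)*(b^2 - 7*b + 10) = (b - 5)*(b - 1)*(b - 2)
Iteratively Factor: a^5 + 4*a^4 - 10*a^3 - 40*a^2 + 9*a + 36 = (a - 1)*(a^4 + 5*a^3 - 5*a^2 - 45*a - 36) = (a - 1)*(a + 4)*(a^3 + a^2 - 9*a - 9) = (a - 3)*(a - 1)*(a + 4)*(a^2 + 4*a + 3) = (a - 3)*(a - 1)*(a + 3)*(a + 4)*(a + 1)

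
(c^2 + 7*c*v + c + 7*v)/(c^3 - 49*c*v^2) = (-c - 1)/(c*(-c + 7*v))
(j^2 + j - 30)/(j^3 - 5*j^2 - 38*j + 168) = (j - 5)/(j^2 - 11*j + 28)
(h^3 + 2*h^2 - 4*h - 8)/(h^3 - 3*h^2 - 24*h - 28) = (h - 2)/(h - 7)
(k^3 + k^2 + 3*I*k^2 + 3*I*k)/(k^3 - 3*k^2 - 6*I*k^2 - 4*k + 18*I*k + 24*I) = k*(k + 3*I)/(k^2 - 2*k*(2 + 3*I) + 24*I)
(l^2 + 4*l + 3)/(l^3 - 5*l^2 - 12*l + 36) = (l + 1)/(l^2 - 8*l + 12)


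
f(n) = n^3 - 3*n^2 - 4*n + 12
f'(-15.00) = 761.00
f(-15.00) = -3978.00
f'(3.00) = 5.00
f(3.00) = 0.00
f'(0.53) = -6.34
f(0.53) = 9.19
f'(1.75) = -5.31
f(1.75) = 1.17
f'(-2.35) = 26.67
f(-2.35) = -8.15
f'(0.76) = -6.83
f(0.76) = 7.67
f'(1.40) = -6.52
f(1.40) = 3.26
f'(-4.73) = 91.50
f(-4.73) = -142.02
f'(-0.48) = -0.43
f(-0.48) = 13.12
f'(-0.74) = 2.08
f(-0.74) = 12.91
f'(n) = 3*n^2 - 6*n - 4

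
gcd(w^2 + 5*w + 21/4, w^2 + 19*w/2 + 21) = w + 7/2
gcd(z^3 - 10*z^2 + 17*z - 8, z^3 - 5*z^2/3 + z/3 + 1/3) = z^2 - 2*z + 1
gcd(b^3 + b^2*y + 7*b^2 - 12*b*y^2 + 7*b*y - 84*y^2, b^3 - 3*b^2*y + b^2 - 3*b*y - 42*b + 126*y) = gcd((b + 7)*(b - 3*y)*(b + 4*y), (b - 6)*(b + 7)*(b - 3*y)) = -b^2 + 3*b*y - 7*b + 21*y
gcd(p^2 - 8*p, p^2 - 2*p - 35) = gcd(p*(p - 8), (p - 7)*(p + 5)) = 1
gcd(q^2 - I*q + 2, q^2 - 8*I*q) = 1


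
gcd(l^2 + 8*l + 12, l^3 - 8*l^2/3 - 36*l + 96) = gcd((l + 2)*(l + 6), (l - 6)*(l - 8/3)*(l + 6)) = l + 6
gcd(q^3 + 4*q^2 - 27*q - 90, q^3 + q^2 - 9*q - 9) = q + 3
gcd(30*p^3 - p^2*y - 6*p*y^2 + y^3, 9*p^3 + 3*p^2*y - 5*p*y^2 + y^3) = -3*p + y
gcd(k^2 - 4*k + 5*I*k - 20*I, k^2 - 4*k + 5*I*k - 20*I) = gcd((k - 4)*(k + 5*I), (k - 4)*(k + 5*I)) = k^2 + k*(-4 + 5*I) - 20*I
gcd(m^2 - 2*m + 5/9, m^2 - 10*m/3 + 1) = m - 1/3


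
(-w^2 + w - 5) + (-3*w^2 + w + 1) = -4*w^2 + 2*w - 4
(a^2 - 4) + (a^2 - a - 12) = 2*a^2 - a - 16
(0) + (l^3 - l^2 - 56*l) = l^3 - l^2 - 56*l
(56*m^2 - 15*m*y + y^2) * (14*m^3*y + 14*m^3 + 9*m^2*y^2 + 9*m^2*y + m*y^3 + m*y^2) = 784*m^5*y + 784*m^5 + 294*m^4*y^2 + 294*m^4*y - 65*m^3*y^3 - 65*m^3*y^2 - 6*m^2*y^4 - 6*m^2*y^3 + m*y^5 + m*y^4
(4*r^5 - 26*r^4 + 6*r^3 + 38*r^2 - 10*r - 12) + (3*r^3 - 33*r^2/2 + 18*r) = 4*r^5 - 26*r^4 + 9*r^3 + 43*r^2/2 + 8*r - 12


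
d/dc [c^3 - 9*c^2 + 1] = 3*c*(c - 6)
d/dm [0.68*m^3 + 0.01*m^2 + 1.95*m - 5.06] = 2.04*m^2 + 0.02*m + 1.95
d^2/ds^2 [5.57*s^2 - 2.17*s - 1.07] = 11.1400000000000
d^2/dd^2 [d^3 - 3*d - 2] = 6*d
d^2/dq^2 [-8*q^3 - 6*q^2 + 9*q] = -48*q - 12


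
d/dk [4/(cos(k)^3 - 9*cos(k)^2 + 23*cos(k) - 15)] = 4*(3*cos(k)^2 - 18*cos(k) + 23)*sin(k)/(cos(k)^3 - 9*cos(k)^2 + 23*cos(k) - 15)^2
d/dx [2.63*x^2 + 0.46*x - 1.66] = 5.26*x + 0.46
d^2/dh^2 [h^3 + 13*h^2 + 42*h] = 6*h + 26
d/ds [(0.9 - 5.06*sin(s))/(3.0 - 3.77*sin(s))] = -11.787*cos(s)/(3.77*sin(s) - 3.0)^2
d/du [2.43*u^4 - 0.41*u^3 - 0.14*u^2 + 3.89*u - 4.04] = 9.72*u^3 - 1.23*u^2 - 0.28*u + 3.89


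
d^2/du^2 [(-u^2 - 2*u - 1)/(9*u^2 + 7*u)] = 2*(-99*u^3 - 243*u^2 - 189*u - 49)/(u^3*(729*u^3 + 1701*u^2 + 1323*u + 343))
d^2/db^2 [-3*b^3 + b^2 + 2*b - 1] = 2 - 18*b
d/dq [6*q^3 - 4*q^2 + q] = 18*q^2 - 8*q + 1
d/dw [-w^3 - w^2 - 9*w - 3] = -3*w^2 - 2*w - 9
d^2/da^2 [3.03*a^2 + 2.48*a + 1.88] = 6.06000000000000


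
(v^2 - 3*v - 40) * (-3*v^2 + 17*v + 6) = -3*v^4 + 26*v^3 + 75*v^2 - 698*v - 240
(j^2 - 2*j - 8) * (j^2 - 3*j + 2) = j^4 - 5*j^3 + 20*j - 16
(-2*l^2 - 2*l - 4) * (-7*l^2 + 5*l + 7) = 14*l^4 + 4*l^3 + 4*l^2 - 34*l - 28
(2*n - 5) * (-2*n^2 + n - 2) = -4*n^3 + 12*n^2 - 9*n + 10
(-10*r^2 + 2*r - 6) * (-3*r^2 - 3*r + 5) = 30*r^4 + 24*r^3 - 38*r^2 + 28*r - 30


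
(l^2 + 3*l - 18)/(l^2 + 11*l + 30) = (l - 3)/(l + 5)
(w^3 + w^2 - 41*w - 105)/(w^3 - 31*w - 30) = (w^2 - 4*w - 21)/(w^2 - 5*w - 6)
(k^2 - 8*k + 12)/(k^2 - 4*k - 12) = (k - 2)/(k + 2)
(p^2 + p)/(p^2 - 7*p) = (p + 1)/(p - 7)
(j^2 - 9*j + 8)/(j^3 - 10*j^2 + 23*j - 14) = (j - 8)/(j^2 - 9*j + 14)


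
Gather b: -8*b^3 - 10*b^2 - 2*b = -8*b^3 - 10*b^2 - 2*b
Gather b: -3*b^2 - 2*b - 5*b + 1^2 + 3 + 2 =-3*b^2 - 7*b + 6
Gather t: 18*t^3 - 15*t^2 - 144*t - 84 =18*t^3 - 15*t^2 - 144*t - 84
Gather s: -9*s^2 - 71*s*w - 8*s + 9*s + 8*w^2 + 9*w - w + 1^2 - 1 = -9*s^2 + s*(1 - 71*w) + 8*w^2 + 8*w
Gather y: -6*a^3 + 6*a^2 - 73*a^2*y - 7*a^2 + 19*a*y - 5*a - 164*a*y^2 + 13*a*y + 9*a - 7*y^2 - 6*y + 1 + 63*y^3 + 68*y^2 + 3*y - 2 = -6*a^3 - a^2 + 4*a + 63*y^3 + y^2*(61 - 164*a) + y*(-73*a^2 + 32*a - 3) - 1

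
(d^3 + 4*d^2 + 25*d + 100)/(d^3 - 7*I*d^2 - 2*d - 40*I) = (d^2 + d*(4 + 5*I) + 20*I)/(d^2 - 2*I*d + 8)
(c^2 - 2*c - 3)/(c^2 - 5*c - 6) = (c - 3)/(c - 6)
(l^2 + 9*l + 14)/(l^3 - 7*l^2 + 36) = (l + 7)/(l^2 - 9*l + 18)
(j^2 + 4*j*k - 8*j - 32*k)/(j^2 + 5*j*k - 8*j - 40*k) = (j + 4*k)/(j + 5*k)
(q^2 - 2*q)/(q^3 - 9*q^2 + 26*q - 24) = q/(q^2 - 7*q + 12)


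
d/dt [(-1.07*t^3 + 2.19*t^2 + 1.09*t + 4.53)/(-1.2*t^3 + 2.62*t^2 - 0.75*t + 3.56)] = (-0.1754*t^4 + 4.221*t^3 + 0.382099999999998*t^2 - 8.1444*t + 7.2779)/(1.44*t^6 - 6.288*t^5 + 8.6644*t^4 - 12.474*t^3 + 19.2169*t^2 - 5.34*t + 12.6736)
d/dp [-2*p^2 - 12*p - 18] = -4*p - 12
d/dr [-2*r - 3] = -2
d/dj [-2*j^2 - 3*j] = -4*j - 3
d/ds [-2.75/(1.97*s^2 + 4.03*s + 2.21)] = (10.835*s + 11.0825)/(1.97*s^2 + 4.03*s + 2.21)^2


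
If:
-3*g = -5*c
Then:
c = 3*g/5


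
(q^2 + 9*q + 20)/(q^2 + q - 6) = (q^2 + 9*q + 20)/(q^2 + q - 6)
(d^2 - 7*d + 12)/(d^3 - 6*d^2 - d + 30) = (d - 4)/(d^2 - 3*d - 10)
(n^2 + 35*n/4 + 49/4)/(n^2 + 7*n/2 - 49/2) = (4*n + 7)/(2*(2*n - 7))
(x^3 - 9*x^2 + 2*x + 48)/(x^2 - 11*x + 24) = x + 2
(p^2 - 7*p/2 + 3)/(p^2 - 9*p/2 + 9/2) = (p - 2)/(p - 3)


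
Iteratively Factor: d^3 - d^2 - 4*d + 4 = (d - 2)*(d^2 + d - 2) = (d - 2)*(d + 2)*(d - 1)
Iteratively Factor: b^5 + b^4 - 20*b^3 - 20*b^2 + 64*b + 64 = (b + 1)*(b^4 - 20*b^2 + 64) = (b - 2)*(b + 1)*(b^3 + 2*b^2 - 16*b - 32) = (b - 2)*(b + 1)*(b + 2)*(b^2 - 16) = (b - 2)*(b + 1)*(b + 2)*(b + 4)*(b - 4)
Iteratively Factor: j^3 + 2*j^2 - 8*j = (j - 2)*(j^2 + 4*j) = j*(j - 2)*(j + 4)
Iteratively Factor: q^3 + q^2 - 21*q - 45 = (q + 3)*(q^2 - 2*q - 15) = (q - 5)*(q + 3)*(q + 3)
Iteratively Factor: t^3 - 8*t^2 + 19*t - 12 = (t - 3)*(t^2 - 5*t + 4) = (t - 3)*(t - 1)*(t - 4)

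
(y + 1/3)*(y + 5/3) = y^2 + 2*y + 5/9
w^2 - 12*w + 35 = (w - 7)*(w - 5)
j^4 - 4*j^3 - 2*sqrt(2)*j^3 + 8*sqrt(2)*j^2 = j^2*(j - 4)*(j - 2*sqrt(2))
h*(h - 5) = h^2 - 5*h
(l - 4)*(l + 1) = l^2 - 3*l - 4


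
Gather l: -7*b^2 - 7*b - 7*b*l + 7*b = -7*b^2 - 7*b*l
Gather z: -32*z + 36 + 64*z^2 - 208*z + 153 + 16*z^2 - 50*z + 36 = 80*z^2 - 290*z + 225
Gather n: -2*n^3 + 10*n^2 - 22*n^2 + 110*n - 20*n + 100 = -2*n^3 - 12*n^2 + 90*n + 100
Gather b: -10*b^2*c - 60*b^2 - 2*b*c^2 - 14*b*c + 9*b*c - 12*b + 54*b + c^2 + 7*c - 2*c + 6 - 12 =b^2*(-10*c - 60) + b*(-2*c^2 - 5*c + 42) + c^2 + 5*c - 6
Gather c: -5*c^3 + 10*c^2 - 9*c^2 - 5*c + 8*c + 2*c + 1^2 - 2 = -5*c^3 + c^2 + 5*c - 1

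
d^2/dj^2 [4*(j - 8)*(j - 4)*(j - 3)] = 24*j - 120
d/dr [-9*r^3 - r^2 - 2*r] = -27*r^2 - 2*r - 2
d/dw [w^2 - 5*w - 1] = 2*w - 5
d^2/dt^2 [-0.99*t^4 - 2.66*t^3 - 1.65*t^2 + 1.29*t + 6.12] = -11.88*t^2 - 15.96*t - 3.3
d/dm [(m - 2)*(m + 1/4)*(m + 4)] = 3*m^2 + 9*m/2 - 15/2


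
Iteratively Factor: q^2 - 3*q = (q)*(q - 3)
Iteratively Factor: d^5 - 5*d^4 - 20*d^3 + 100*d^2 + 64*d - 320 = (d - 2)*(d^4 - 3*d^3 - 26*d^2 + 48*d + 160) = (d - 5)*(d - 2)*(d^3 + 2*d^2 - 16*d - 32) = (d - 5)*(d - 2)*(d + 2)*(d^2 - 16) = (d - 5)*(d - 2)*(d + 2)*(d + 4)*(d - 4)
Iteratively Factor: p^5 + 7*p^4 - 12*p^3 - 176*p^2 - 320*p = (p)*(p^4 + 7*p^3 - 12*p^2 - 176*p - 320) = p*(p + 4)*(p^3 + 3*p^2 - 24*p - 80) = p*(p - 5)*(p + 4)*(p^2 + 8*p + 16) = p*(p - 5)*(p + 4)^2*(p + 4)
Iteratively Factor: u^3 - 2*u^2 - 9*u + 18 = (u + 3)*(u^2 - 5*u + 6) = (u - 3)*(u + 3)*(u - 2)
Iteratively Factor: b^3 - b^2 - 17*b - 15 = (b + 3)*(b^2 - 4*b - 5) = (b + 1)*(b + 3)*(b - 5)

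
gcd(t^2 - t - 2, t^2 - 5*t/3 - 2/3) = t - 2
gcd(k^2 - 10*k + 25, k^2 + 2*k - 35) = k - 5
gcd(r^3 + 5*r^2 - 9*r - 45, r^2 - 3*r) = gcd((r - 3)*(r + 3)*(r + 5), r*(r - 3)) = r - 3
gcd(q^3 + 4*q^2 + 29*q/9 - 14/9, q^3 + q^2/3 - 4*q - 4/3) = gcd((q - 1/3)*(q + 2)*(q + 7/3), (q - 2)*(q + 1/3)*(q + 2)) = q + 2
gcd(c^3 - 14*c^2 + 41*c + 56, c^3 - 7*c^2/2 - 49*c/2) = c - 7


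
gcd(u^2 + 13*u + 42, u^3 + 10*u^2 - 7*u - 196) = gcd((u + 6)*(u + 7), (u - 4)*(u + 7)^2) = u + 7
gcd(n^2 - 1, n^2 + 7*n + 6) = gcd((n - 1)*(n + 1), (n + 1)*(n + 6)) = n + 1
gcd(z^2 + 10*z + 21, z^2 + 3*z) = z + 3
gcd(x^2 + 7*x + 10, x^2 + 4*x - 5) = x + 5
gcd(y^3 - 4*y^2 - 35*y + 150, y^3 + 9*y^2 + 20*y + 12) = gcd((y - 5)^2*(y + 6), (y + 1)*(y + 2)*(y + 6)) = y + 6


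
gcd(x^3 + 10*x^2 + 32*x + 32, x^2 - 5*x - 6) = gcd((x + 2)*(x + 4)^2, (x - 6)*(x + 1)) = 1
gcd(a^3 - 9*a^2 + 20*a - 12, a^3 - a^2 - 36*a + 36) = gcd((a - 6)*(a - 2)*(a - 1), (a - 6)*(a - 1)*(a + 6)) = a^2 - 7*a + 6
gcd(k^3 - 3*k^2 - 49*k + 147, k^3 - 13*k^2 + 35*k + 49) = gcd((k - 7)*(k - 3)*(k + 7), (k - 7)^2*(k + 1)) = k - 7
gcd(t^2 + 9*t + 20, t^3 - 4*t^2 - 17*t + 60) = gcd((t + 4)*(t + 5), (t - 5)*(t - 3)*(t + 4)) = t + 4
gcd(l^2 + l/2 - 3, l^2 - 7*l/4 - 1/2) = 1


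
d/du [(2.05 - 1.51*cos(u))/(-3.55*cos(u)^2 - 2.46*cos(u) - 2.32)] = (5.3605*cos(u)^2 - 14.555*cos(u) - 8.5462)*sin(u)/(12.6025*cos(u)^4 + 17.466*cos(u)^3 + 22.5236*cos(u)^2 + 11.4144*cos(u) + 5.3824)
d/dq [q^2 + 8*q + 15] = 2*q + 8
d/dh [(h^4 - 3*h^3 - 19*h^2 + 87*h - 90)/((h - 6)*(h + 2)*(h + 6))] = (h^6 + 4*h^5 - 95*h^4 - 246*h^3 + 1428*h^2 + 3096*h - 9504)/(h^6 + 4*h^5 - 68*h^4 - 288*h^3 + 1008*h^2 + 5184*h + 5184)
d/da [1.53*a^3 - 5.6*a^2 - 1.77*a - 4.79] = 4.59*a^2 - 11.2*a - 1.77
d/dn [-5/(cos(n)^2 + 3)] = -10*sin(n)*cos(n)/(cos(n)^2 + 3)^2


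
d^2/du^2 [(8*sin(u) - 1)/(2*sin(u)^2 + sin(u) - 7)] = (-32*sin(u)^5 + 32*sin(u)^4 - 602*sin(u)^3 - 23*sin(u)^2 + 275*sin(u) + 82)/(sin(u) - cos(2*u) - 6)^3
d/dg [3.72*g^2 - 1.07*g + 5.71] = 7.44*g - 1.07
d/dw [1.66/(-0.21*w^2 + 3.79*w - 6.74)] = (0.6972*w - 6.2914)/(0.21*w^2 - 3.79*w + 6.74)^2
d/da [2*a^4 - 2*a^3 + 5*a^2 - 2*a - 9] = 8*a^3 - 6*a^2 + 10*a - 2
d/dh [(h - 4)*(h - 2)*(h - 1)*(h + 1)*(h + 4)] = 5*h^4 - 8*h^3 - 51*h^2 + 68*h + 16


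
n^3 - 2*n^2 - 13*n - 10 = (n - 5)*(n + 1)*(n + 2)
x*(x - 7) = x^2 - 7*x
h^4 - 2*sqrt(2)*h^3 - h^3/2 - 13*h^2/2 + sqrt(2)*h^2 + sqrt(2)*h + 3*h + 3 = (h - 1)*(h + 1/2)*(h - 3*sqrt(2))*(h + sqrt(2))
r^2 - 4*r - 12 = (r - 6)*(r + 2)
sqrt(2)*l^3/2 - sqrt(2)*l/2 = l*(l - 1)*(sqrt(2)*l/2 + sqrt(2)/2)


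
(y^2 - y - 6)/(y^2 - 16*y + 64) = (y^2 - y - 6)/(y^2 - 16*y + 64)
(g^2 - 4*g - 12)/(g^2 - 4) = (g - 6)/(g - 2)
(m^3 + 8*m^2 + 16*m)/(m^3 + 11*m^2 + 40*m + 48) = m/(m + 3)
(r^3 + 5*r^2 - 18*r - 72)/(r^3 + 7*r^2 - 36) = (r - 4)/(r - 2)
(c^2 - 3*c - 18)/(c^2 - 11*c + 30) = (c + 3)/(c - 5)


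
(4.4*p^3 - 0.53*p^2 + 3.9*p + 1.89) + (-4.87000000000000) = 4.4*p^3 - 0.53*p^2 + 3.9*p - 2.98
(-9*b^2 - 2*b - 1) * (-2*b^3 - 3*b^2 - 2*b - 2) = 18*b^5 + 31*b^4 + 26*b^3 + 25*b^2 + 6*b + 2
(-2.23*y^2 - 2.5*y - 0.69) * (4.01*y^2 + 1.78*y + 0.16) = -8.9423*y^4 - 13.9944*y^3 - 7.5737*y^2 - 1.6282*y - 0.1104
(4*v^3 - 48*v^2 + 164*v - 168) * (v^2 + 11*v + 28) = 4*v^5 - 4*v^4 - 252*v^3 + 292*v^2 + 2744*v - 4704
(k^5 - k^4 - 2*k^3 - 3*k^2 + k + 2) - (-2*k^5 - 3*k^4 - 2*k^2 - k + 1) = 3*k^5 + 2*k^4 - 2*k^3 - k^2 + 2*k + 1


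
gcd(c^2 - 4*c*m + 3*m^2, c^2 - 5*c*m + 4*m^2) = c - m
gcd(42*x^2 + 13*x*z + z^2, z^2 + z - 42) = 1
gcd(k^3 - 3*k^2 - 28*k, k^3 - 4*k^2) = k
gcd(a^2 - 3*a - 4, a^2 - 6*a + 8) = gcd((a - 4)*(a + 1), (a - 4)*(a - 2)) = a - 4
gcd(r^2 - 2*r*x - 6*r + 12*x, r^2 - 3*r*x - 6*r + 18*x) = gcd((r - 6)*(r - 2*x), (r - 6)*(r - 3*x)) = r - 6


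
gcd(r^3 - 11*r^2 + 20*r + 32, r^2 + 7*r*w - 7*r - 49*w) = 1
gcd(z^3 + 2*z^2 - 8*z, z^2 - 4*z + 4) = z - 2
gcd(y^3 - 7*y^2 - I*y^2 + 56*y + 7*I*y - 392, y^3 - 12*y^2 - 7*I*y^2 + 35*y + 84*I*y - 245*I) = y - 7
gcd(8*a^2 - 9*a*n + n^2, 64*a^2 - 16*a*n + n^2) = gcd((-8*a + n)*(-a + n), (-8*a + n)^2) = 8*a - n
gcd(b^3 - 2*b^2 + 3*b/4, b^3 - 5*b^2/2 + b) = b^2 - b/2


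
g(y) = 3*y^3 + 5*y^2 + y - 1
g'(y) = 9*y^2 + 10*y + 1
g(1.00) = 8.00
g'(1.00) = 20.00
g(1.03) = 8.61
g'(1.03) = 20.85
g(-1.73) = -3.30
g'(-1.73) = 10.64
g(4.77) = 443.13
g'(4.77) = 253.48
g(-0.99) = -0.00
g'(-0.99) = -0.08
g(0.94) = 6.85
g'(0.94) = 18.35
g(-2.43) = -16.95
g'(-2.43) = 29.84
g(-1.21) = -0.20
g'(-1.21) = 2.08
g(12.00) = 5915.00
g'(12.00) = 1417.00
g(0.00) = -1.00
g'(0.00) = 1.00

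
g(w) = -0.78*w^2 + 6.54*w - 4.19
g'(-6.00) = 15.90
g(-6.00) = -71.51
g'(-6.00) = 15.90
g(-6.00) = -71.51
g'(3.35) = 1.31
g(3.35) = 8.97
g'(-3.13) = 11.42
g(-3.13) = -32.30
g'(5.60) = -2.20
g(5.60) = 7.97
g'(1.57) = 4.09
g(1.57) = 4.16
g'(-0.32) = 7.04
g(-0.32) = -6.36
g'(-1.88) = 9.47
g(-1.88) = -19.24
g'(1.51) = 4.18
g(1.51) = 3.91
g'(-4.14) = 13.00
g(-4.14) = -44.63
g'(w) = 6.54 - 1.56*w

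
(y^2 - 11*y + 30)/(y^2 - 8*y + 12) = (y - 5)/(y - 2)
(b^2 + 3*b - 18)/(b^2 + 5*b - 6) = (b - 3)/(b - 1)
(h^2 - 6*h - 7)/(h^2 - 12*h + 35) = (h + 1)/(h - 5)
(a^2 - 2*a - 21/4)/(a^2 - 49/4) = (2*a + 3)/(2*a + 7)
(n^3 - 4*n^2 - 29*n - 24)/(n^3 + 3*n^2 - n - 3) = (n - 8)/(n - 1)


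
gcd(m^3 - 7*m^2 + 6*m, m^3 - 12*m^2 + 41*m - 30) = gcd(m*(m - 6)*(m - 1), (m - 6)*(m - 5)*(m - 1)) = m^2 - 7*m + 6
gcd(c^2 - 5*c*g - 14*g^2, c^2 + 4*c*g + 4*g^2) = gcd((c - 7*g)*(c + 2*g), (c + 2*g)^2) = c + 2*g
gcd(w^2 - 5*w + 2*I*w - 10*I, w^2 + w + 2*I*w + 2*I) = w + 2*I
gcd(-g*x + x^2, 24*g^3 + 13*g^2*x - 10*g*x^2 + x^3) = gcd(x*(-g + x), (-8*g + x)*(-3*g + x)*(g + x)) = 1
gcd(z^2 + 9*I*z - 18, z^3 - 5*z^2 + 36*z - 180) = z + 6*I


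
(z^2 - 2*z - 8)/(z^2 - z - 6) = (z - 4)/(z - 3)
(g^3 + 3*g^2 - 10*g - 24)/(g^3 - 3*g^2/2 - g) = 2*(-g^3 - 3*g^2 + 10*g + 24)/(g*(-2*g^2 + 3*g + 2))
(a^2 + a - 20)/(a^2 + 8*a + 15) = (a - 4)/(a + 3)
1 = 1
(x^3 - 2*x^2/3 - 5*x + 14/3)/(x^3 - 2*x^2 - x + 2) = (x + 7/3)/(x + 1)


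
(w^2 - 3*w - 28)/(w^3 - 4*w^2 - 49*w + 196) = (w + 4)/(w^2 + 3*w - 28)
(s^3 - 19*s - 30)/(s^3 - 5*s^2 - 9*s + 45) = (s + 2)/(s - 3)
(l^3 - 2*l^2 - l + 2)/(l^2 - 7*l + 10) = (l^2 - 1)/(l - 5)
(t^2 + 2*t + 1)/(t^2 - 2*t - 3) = (t + 1)/(t - 3)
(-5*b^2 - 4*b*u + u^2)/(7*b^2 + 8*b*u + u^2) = (-5*b + u)/(7*b + u)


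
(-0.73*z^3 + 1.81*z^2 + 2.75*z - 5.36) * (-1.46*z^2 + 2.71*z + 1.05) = 1.0658*z^5 - 4.6209*z^4 + 0.123600000000001*z^3 + 17.1786*z^2 - 11.6381*z - 5.628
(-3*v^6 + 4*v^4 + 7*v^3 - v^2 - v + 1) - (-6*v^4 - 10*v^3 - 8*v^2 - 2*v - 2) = -3*v^6 + 10*v^4 + 17*v^3 + 7*v^2 + v + 3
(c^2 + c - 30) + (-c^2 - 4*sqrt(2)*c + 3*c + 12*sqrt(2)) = -4*sqrt(2)*c + 4*c - 30 + 12*sqrt(2)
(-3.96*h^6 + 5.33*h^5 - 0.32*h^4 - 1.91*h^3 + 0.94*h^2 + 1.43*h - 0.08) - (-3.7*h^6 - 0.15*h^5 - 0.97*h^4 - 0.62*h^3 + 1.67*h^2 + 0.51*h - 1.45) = -0.26*h^6 + 5.48*h^5 + 0.65*h^4 - 1.29*h^3 - 0.73*h^2 + 0.92*h + 1.37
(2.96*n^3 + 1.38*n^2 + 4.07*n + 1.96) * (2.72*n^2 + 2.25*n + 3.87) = 8.0512*n^5 + 10.4136*n^4 + 25.6306*n^3 + 19.8293*n^2 + 20.1609*n + 7.5852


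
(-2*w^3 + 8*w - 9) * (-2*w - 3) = 4*w^4 + 6*w^3 - 16*w^2 - 6*w + 27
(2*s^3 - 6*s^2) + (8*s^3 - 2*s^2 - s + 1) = 10*s^3 - 8*s^2 - s + 1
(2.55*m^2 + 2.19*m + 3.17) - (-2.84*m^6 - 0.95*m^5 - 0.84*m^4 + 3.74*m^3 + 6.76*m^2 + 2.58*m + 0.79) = 2.84*m^6 + 0.95*m^5 + 0.84*m^4 - 3.74*m^3 - 4.21*m^2 - 0.39*m + 2.38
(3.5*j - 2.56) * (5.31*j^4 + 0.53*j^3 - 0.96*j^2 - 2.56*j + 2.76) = 18.585*j^5 - 11.7386*j^4 - 4.7168*j^3 - 6.5024*j^2 + 16.2136*j - 7.0656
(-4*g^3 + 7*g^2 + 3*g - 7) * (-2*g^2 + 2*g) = 8*g^5 - 22*g^4 + 8*g^3 + 20*g^2 - 14*g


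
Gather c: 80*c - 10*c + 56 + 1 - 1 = 70*c + 56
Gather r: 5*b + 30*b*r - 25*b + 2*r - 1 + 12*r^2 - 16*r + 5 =-20*b + 12*r^2 + r*(30*b - 14) + 4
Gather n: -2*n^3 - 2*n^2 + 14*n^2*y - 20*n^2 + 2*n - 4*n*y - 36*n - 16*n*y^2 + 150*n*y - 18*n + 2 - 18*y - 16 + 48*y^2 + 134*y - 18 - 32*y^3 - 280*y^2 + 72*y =-2*n^3 + n^2*(14*y - 22) + n*(-16*y^2 + 146*y - 52) - 32*y^3 - 232*y^2 + 188*y - 32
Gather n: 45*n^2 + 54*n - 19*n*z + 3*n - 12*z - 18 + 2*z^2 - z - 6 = 45*n^2 + n*(57 - 19*z) + 2*z^2 - 13*z - 24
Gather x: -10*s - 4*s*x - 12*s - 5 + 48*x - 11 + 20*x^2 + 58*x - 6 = -22*s + 20*x^2 + x*(106 - 4*s) - 22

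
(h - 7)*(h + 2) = h^2 - 5*h - 14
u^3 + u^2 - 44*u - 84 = (u - 7)*(u + 2)*(u + 6)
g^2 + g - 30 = (g - 5)*(g + 6)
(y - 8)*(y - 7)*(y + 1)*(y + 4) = y^4 - 10*y^3 - 15*y^2 + 220*y + 224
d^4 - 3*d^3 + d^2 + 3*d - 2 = (d - 2)*(d - 1)^2*(d + 1)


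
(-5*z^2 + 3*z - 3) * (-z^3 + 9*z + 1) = 5*z^5 - 3*z^4 - 42*z^3 + 22*z^2 - 24*z - 3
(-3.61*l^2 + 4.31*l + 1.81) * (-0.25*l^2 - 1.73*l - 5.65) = 0.9025*l^4 + 5.1678*l^3 + 12.4877*l^2 - 27.4828*l - 10.2265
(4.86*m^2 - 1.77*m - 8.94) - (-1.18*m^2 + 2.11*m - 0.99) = 6.04*m^2 - 3.88*m - 7.95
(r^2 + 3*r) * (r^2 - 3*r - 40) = r^4 - 49*r^2 - 120*r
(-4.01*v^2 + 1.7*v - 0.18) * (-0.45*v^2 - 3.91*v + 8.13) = 1.8045*v^4 + 14.9141*v^3 - 39.1673*v^2 + 14.5248*v - 1.4634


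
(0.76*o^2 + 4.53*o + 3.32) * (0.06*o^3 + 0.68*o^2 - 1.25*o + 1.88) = 0.0456*o^5 + 0.7886*o^4 + 2.3296*o^3 - 1.9761*o^2 + 4.3664*o + 6.2416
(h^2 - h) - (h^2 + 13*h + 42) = -14*h - 42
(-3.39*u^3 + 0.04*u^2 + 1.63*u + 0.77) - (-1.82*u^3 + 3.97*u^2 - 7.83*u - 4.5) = -1.57*u^3 - 3.93*u^2 + 9.46*u + 5.27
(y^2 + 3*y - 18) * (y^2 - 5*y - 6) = y^4 - 2*y^3 - 39*y^2 + 72*y + 108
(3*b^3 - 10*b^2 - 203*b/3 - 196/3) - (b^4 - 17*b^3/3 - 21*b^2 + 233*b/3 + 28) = -b^4 + 26*b^3/3 + 11*b^2 - 436*b/3 - 280/3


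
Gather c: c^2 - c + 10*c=c^2 + 9*c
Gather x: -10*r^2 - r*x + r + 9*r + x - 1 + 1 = -10*r^2 + 10*r + x*(1 - r)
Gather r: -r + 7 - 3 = 4 - r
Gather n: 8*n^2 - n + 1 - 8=8*n^2 - n - 7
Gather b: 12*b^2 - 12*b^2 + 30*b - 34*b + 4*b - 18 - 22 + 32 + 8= 0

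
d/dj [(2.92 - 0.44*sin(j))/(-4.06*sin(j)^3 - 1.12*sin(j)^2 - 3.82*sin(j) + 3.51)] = (-3.5728*sin(j)^3 + 35.0728*sin(j)^2 + 6.5408*sin(j) + 9.61)*cos(j)/(16.4836*sin(j)^6 + 9.0944*sin(j)^5 + 32.2728*sin(j)^4 - 19.9444*sin(j)^3 + 6.73*sin(j)^2 - 26.8164*sin(j) + 12.3201)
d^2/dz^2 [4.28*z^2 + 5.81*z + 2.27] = 8.56000000000000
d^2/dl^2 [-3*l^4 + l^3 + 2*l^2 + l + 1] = -36*l^2 + 6*l + 4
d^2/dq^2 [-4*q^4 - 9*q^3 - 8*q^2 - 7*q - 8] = -48*q^2 - 54*q - 16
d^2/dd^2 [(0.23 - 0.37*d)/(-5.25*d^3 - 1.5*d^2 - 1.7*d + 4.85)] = (61.18875*d^5 - 58.59*d^4 - 33.9195*d^3 + 97.632*d^2 - 22.50675*d + 1.4254)/(144.703125*d^9 + 124.03125*d^8 + 176.00625*d^7 - 317.334375*d^6 - 172.17*d^5 - 279.45*d^4 + 301.187375*d^3 + 63.80175*d^2 + 119.96475*d - 114.084125)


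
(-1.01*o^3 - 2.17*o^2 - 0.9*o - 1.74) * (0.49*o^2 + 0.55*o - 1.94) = -0.4949*o^5 - 1.6188*o^4 + 0.3249*o^3 + 2.8622*o^2 + 0.789*o + 3.3756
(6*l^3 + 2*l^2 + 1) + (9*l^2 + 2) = 6*l^3 + 11*l^2 + 3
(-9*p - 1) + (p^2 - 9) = p^2 - 9*p - 10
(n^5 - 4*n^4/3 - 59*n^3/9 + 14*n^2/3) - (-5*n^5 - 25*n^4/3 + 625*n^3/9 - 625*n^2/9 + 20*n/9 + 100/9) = 6*n^5 + 7*n^4 - 76*n^3 + 667*n^2/9 - 20*n/9 - 100/9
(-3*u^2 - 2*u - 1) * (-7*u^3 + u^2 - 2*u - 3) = 21*u^5 + 11*u^4 + 11*u^3 + 12*u^2 + 8*u + 3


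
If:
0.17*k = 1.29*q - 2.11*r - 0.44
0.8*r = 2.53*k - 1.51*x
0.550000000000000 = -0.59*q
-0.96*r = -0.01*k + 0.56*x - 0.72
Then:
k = 1.41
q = -0.93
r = -0.89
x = 2.84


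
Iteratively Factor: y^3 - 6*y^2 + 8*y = (y - 4)*(y^2 - 2*y) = y*(y - 4)*(y - 2)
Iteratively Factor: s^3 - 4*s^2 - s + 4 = (s + 1)*(s^2 - 5*s + 4) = (s - 1)*(s + 1)*(s - 4)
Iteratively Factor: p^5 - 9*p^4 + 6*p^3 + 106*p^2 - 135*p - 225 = (p - 5)*(p^4 - 4*p^3 - 14*p^2 + 36*p + 45) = (p - 5)^2*(p^3 + p^2 - 9*p - 9) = (p - 5)^2*(p - 3)*(p^2 + 4*p + 3) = (p - 5)^2*(p - 3)*(p + 1)*(p + 3)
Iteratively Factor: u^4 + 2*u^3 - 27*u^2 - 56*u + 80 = (u + 4)*(u^3 - 2*u^2 - 19*u + 20) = (u + 4)^2*(u^2 - 6*u + 5) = (u - 1)*(u + 4)^2*(u - 5)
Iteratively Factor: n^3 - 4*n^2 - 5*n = (n + 1)*(n^2 - 5*n) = (n - 5)*(n + 1)*(n)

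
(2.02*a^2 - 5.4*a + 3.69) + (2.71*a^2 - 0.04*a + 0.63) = 4.73*a^2 - 5.44*a + 4.32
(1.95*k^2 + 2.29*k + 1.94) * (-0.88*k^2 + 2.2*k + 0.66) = -1.716*k^4 + 2.2748*k^3 + 4.6178*k^2 + 5.7794*k + 1.2804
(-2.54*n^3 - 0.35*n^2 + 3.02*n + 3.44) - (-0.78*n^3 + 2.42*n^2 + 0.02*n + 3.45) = -1.76*n^3 - 2.77*n^2 + 3.0*n - 0.0100000000000002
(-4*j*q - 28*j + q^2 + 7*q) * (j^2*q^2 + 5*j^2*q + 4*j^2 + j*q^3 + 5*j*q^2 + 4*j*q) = -4*j^3*q^3 - 48*j^3*q^2 - 156*j^3*q - 112*j^3 - 3*j^2*q^4 - 36*j^2*q^3 - 117*j^2*q^2 - 84*j^2*q + j*q^5 + 12*j*q^4 + 39*j*q^3 + 28*j*q^2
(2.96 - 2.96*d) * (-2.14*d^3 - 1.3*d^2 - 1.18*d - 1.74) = 6.3344*d^4 - 2.4864*d^3 - 0.3552*d^2 + 1.6576*d - 5.1504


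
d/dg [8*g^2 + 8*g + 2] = 16*g + 8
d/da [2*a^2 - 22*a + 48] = 4*a - 22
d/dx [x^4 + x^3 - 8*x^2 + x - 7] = 4*x^3 + 3*x^2 - 16*x + 1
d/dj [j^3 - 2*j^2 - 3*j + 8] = 3*j^2 - 4*j - 3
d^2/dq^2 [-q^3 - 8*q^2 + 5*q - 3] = -6*q - 16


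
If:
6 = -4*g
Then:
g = -3/2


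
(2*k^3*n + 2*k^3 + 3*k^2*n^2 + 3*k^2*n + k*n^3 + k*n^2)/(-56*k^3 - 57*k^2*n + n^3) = k*(-2*k*n - 2*k - n^2 - n)/(56*k^2 + k*n - n^2)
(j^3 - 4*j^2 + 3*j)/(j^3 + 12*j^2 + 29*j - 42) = j*(j - 3)/(j^2 + 13*j + 42)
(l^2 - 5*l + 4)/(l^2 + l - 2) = (l - 4)/(l + 2)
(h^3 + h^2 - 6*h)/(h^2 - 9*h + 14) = h*(h + 3)/(h - 7)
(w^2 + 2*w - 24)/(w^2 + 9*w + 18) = (w - 4)/(w + 3)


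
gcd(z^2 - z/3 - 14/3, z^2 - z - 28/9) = z - 7/3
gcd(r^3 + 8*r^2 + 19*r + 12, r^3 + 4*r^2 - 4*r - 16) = r + 4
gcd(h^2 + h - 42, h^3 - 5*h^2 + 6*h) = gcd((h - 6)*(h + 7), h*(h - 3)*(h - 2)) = 1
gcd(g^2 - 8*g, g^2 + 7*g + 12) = 1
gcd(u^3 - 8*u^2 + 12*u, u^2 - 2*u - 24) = u - 6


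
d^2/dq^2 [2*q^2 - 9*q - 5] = 4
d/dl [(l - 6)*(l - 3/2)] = 2*l - 15/2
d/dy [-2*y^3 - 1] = -6*y^2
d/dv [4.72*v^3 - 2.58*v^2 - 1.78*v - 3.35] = 14.16*v^2 - 5.16*v - 1.78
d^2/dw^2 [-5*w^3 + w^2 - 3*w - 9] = 2 - 30*w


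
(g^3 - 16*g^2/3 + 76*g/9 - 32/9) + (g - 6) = g^3 - 16*g^2/3 + 85*g/9 - 86/9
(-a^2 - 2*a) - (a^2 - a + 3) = -2*a^2 - a - 3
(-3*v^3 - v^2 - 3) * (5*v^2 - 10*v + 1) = -15*v^5 + 25*v^4 + 7*v^3 - 16*v^2 + 30*v - 3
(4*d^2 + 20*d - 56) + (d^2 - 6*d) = 5*d^2 + 14*d - 56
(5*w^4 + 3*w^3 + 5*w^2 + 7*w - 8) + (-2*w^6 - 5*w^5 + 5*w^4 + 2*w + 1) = -2*w^6 - 5*w^5 + 10*w^4 + 3*w^3 + 5*w^2 + 9*w - 7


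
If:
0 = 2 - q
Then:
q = 2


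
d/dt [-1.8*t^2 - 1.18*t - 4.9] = -3.6*t - 1.18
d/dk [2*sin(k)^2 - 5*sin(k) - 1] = (4*sin(k) - 5)*cos(k)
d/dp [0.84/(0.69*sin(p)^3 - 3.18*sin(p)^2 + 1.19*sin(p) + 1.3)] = (-1.7388*sin(p)^2 + 5.3424*sin(p) - 0.9996)*cos(p)/(0.69*sin(p)^3 - 3.18*sin(p)^2 + 1.19*sin(p) + 1.3)^2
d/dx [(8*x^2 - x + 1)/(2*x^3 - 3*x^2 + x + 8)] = (-16*x^4 + 4*x^3 - x^2 + 134*x - 9)/(4*x^6 - 12*x^5 + 13*x^4 + 26*x^3 - 47*x^2 + 16*x + 64)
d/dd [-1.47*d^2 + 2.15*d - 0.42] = 2.15 - 2.94*d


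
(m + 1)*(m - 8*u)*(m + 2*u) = m^3 - 6*m^2*u + m^2 - 16*m*u^2 - 6*m*u - 16*u^2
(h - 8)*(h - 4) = h^2 - 12*h + 32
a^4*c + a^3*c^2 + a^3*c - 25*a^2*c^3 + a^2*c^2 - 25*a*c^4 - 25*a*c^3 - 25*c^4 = (a - 5*c)*(a + c)*(a + 5*c)*(a*c + c)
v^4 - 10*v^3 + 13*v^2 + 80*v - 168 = (v - 7)*(v - 3)*(v - 2*sqrt(2))*(v + 2*sqrt(2))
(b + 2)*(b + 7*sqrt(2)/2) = b^2 + 2*b + 7*sqrt(2)*b/2 + 7*sqrt(2)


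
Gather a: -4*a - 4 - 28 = -4*a - 32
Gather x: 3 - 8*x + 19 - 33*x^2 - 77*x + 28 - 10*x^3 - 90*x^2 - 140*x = -10*x^3 - 123*x^2 - 225*x + 50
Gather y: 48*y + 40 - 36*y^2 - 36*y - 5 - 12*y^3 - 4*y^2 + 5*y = -12*y^3 - 40*y^2 + 17*y + 35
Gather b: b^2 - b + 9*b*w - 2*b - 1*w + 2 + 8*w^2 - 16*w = b^2 + b*(9*w - 3) + 8*w^2 - 17*w + 2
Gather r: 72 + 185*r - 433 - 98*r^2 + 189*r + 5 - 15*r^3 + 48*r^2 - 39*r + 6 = -15*r^3 - 50*r^2 + 335*r - 350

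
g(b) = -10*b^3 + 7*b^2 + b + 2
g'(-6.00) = -1163.00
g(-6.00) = 2408.00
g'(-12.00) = -4487.00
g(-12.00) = 18278.00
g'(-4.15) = -573.78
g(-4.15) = 833.14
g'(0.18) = 2.55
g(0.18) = 2.35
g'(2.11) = -103.02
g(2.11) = -58.66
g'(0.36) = 2.15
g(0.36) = 2.80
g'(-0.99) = -42.26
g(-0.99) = 17.57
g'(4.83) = -631.25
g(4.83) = -956.65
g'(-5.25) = -899.38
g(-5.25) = 1636.72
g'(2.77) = -190.41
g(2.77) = -154.06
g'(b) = -30*b^2 + 14*b + 1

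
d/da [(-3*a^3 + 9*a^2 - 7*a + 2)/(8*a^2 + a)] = (-24*a^4 - 6*a^3 + 65*a^2 - 32*a - 2)/(a^2*(64*a^2 + 16*a + 1))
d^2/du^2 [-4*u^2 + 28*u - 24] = -8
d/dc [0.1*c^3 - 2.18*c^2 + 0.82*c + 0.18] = 0.3*c^2 - 4.36*c + 0.82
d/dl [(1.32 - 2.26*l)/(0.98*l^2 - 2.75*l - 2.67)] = (2.2148*l^2 - 2.5872*l + 9.6642)/(0.9604*l^4 - 5.39*l^3 + 2.3293*l^2 + 14.685*l + 7.1289)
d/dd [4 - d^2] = -2*d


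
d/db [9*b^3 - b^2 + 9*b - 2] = 27*b^2 - 2*b + 9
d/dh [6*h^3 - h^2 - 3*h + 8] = 18*h^2 - 2*h - 3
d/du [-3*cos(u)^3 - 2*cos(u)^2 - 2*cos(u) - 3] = (9*cos(u)^2 + 4*cos(u) + 2)*sin(u)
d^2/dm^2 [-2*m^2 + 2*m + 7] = -4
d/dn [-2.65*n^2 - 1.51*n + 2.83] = -5.3*n - 1.51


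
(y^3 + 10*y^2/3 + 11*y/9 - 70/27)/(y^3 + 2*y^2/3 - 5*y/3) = (9*y^2 + 15*y - 14)/(9*y*(y - 1))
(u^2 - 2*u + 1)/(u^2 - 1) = (u - 1)/(u + 1)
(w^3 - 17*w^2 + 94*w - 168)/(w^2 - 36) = (w^2 - 11*w + 28)/(w + 6)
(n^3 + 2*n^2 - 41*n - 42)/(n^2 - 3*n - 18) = (n^2 + 8*n + 7)/(n + 3)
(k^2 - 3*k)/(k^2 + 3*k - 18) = k/(k + 6)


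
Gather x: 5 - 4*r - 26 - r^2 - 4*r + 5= -r^2 - 8*r - 16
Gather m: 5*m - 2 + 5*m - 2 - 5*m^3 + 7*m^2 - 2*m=-5*m^3 + 7*m^2 + 8*m - 4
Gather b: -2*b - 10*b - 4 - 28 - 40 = -12*b - 72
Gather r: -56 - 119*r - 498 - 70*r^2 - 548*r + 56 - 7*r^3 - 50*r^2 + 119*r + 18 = -7*r^3 - 120*r^2 - 548*r - 480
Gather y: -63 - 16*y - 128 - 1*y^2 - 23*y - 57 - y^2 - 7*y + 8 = -2*y^2 - 46*y - 240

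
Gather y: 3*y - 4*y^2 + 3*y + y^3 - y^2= y^3 - 5*y^2 + 6*y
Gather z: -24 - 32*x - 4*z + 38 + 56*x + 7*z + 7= 24*x + 3*z + 21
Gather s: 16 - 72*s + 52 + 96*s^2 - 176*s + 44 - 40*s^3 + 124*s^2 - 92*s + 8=-40*s^3 + 220*s^2 - 340*s + 120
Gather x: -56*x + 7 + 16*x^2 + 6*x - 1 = 16*x^2 - 50*x + 6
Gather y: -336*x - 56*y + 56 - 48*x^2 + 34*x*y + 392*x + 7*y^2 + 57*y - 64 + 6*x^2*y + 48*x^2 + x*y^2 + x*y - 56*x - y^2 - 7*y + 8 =y^2*(x + 6) + y*(6*x^2 + 35*x - 6)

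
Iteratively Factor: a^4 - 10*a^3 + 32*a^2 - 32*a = (a - 2)*(a^3 - 8*a^2 + 16*a) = a*(a - 2)*(a^2 - 8*a + 16) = a*(a - 4)*(a - 2)*(a - 4)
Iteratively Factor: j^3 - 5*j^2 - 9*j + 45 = (j - 3)*(j^2 - 2*j - 15) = (j - 5)*(j - 3)*(j + 3)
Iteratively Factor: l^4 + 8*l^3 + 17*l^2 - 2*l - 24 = (l + 4)*(l^3 + 4*l^2 + l - 6) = (l + 3)*(l + 4)*(l^2 + l - 2) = (l - 1)*(l + 3)*(l + 4)*(l + 2)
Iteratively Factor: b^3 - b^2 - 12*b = (b - 4)*(b^2 + 3*b) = b*(b - 4)*(b + 3)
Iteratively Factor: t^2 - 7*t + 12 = (t - 4)*(t - 3)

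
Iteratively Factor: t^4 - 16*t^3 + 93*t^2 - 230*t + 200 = (t - 4)*(t^3 - 12*t^2 + 45*t - 50) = (t - 4)*(t - 2)*(t^2 - 10*t + 25) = (t - 5)*(t - 4)*(t - 2)*(t - 5)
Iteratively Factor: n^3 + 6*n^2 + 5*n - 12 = (n + 3)*(n^2 + 3*n - 4) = (n + 3)*(n + 4)*(n - 1)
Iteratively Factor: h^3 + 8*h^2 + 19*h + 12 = (h + 3)*(h^2 + 5*h + 4) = (h + 1)*(h + 3)*(h + 4)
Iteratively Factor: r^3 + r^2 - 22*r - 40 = (r - 5)*(r^2 + 6*r + 8) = (r - 5)*(r + 4)*(r + 2)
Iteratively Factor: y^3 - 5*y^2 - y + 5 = (y - 1)*(y^2 - 4*y - 5) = (y - 1)*(y + 1)*(y - 5)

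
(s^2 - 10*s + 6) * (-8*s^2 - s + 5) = -8*s^4 + 79*s^3 - 33*s^2 - 56*s + 30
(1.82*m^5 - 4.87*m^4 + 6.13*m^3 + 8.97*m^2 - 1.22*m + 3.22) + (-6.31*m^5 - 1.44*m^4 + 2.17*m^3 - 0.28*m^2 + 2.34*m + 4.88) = -4.49*m^5 - 6.31*m^4 + 8.3*m^3 + 8.69*m^2 + 1.12*m + 8.1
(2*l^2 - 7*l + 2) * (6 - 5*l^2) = -10*l^4 + 35*l^3 + 2*l^2 - 42*l + 12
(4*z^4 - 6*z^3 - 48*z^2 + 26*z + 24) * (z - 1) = 4*z^5 - 10*z^4 - 42*z^3 + 74*z^2 - 2*z - 24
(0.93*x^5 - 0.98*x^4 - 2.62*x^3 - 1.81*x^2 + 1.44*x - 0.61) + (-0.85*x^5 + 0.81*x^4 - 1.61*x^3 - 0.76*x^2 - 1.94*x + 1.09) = 0.0800000000000001*x^5 - 0.17*x^4 - 4.23*x^3 - 2.57*x^2 - 0.5*x + 0.48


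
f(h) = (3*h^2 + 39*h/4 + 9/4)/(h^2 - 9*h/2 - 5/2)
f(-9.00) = 1.32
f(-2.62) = -0.17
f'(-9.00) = -0.12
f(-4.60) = 0.53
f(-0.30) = 0.38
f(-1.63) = -0.76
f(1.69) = -3.77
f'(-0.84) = -3.62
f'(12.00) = -0.47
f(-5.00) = 0.63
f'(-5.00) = -0.25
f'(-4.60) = -0.27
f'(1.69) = -2.16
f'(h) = (9/2 - 2*h)*(3*h^2 + 39*h/4 + 9/4)/(h^2 - 9*h/2 - 5/2)^2 + (6*h + 39/4)/(h^2 - 9*h/2 - 5/2) = 3*(-31*h^2 - 26*h - 19)/(4*h^4 - 36*h^3 + 61*h^2 + 90*h + 25)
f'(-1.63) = -0.79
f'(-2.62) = -0.47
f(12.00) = 6.30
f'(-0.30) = -9.34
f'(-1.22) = -1.25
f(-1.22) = -1.16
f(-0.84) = -1.93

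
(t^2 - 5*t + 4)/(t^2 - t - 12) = (t - 1)/(t + 3)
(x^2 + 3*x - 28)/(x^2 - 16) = (x + 7)/(x + 4)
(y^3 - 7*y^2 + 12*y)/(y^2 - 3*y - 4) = y*(y - 3)/(y + 1)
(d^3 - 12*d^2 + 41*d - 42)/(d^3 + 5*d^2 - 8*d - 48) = (d^2 - 9*d + 14)/(d^2 + 8*d + 16)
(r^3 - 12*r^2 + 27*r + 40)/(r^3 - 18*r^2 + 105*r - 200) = (r + 1)/(r - 5)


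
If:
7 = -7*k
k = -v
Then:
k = -1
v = 1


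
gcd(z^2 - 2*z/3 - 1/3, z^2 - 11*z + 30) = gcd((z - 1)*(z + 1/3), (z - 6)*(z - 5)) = 1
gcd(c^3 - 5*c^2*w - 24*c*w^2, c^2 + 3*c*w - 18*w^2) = 1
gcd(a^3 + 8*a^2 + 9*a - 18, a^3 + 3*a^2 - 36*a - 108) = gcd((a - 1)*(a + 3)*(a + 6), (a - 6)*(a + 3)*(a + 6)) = a^2 + 9*a + 18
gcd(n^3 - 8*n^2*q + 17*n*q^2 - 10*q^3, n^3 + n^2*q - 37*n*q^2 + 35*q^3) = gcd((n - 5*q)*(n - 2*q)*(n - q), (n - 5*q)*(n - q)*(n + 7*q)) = n^2 - 6*n*q + 5*q^2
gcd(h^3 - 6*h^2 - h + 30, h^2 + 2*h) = h + 2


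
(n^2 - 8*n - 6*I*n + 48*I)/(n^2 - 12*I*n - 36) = (n - 8)/(n - 6*I)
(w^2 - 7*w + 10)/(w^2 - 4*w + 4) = (w - 5)/(w - 2)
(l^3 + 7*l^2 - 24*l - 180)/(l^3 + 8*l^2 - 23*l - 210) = (l + 6)/(l + 7)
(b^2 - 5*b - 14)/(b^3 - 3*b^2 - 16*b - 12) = (b - 7)/(b^2 - 5*b - 6)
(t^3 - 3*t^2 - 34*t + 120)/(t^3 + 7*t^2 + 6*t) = (t^2 - 9*t + 20)/(t*(t + 1))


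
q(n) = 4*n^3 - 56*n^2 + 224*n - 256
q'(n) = 12*n^2 - 112*n + 224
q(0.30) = -193.73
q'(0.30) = 191.48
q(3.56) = 12.19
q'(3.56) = -22.64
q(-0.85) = -489.32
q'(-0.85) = 327.87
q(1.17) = -64.17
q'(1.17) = 109.39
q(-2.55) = -1257.67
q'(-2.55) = 587.63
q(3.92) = 2.51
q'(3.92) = -30.64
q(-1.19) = -608.60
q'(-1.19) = 374.27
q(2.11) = 4.90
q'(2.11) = 41.11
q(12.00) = 1280.00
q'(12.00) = 608.00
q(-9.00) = -9724.00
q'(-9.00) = 2204.00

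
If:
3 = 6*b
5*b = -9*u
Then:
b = 1/2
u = -5/18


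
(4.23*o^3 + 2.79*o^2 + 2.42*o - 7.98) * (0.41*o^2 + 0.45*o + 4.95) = 1.7343*o^5 + 3.0474*o^4 + 23.1862*o^3 + 11.6277*o^2 + 8.388*o - 39.501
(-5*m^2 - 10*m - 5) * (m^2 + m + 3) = -5*m^4 - 15*m^3 - 30*m^2 - 35*m - 15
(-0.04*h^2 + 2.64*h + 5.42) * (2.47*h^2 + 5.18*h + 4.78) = -0.0988*h^4 + 6.3136*h^3 + 26.8714*h^2 + 40.6948*h + 25.9076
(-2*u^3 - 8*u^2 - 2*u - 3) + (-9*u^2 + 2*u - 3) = -2*u^3 - 17*u^2 - 6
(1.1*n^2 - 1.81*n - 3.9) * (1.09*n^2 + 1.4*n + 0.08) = 1.199*n^4 - 0.4329*n^3 - 6.697*n^2 - 5.6048*n - 0.312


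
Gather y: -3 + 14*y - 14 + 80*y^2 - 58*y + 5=80*y^2 - 44*y - 12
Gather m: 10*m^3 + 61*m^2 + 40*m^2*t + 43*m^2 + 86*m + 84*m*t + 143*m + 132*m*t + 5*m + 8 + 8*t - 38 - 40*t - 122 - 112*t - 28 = 10*m^3 + m^2*(40*t + 104) + m*(216*t + 234) - 144*t - 180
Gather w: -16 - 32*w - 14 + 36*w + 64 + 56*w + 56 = 60*w + 90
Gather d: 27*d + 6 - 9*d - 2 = 18*d + 4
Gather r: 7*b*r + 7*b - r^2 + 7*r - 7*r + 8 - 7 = 7*b*r + 7*b - r^2 + 1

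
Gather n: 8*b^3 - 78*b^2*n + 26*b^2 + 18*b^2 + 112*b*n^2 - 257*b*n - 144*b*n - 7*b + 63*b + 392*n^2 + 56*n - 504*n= 8*b^3 + 44*b^2 + 56*b + n^2*(112*b + 392) + n*(-78*b^2 - 401*b - 448)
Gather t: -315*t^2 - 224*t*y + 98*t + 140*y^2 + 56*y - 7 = -315*t^2 + t*(98 - 224*y) + 140*y^2 + 56*y - 7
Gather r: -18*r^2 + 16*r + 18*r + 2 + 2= -18*r^2 + 34*r + 4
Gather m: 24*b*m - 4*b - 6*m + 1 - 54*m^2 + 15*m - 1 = -4*b - 54*m^2 + m*(24*b + 9)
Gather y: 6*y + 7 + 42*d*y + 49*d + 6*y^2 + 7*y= 49*d + 6*y^2 + y*(42*d + 13) + 7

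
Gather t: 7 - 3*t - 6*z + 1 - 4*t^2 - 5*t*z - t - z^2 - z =-4*t^2 + t*(-5*z - 4) - z^2 - 7*z + 8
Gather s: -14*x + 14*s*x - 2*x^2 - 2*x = 14*s*x - 2*x^2 - 16*x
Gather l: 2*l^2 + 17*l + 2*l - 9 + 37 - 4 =2*l^2 + 19*l + 24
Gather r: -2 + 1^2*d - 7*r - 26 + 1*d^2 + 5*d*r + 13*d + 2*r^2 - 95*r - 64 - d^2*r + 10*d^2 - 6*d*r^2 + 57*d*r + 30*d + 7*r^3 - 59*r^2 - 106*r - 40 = 11*d^2 + 44*d + 7*r^3 + r^2*(-6*d - 57) + r*(-d^2 + 62*d - 208) - 132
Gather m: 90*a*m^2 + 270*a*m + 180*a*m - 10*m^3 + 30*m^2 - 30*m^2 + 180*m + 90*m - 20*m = 90*a*m^2 - 10*m^3 + m*(450*a + 250)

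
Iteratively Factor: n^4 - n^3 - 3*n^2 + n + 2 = (n + 1)*(n^3 - 2*n^2 - n + 2) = (n - 2)*(n + 1)*(n^2 - 1) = (n - 2)*(n + 1)^2*(n - 1)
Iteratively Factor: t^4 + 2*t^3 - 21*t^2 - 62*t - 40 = (t + 1)*(t^3 + t^2 - 22*t - 40) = (t - 5)*(t + 1)*(t^2 + 6*t + 8) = (t - 5)*(t + 1)*(t + 4)*(t + 2)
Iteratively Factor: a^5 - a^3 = (a)*(a^4 - a^2) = a^2*(a^3 - a) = a^2*(a + 1)*(a^2 - a) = a^2*(a - 1)*(a + 1)*(a)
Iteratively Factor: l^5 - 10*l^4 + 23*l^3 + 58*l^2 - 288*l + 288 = (l - 2)*(l^4 - 8*l^3 + 7*l^2 + 72*l - 144) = (l - 3)*(l - 2)*(l^3 - 5*l^2 - 8*l + 48) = (l - 4)*(l - 3)*(l - 2)*(l^2 - l - 12) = (l - 4)^2*(l - 3)*(l - 2)*(l + 3)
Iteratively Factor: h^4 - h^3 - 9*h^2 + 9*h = (h - 1)*(h^3 - 9*h) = (h - 1)*(h + 3)*(h^2 - 3*h) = h*(h - 1)*(h + 3)*(h - 3)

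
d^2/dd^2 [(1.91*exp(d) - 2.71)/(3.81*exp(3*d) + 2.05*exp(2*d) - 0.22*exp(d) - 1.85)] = (110.903004*exp(6*d) - 309.293514*exp(5*d) - 218.400382*exp(4*d) + 134.863609*exp(3*d) - 124.784235*exp(2*d) - 42.019234*exp(d) + 7.639945)*exp(d)/(55.306341*exp(9*d) + 89.274015*exp(8*d) + 38.453949*exp(7*d) - 82.25909*exp(6*d) - 88.916988*exp(5*d) - 13.722195*exp(4*d) + 44.114627*exp(3*d) + 20.779755*exp(2*d) - 2.25885*exp(d) - 6.331625)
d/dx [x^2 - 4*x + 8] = 2*x - 4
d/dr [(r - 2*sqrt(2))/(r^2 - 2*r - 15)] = (r^2 - 2*r - 2*(r - 1)*(r - 2*sqrt(2)) - 15)/(-r^2 + 2*r + 15)^2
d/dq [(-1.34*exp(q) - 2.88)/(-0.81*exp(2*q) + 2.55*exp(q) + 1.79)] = (-1.0854*exp(2*q) - 4.6656*exp(q) + 4.9454)*exp(q)/(0.6561*exp(4*q) - 4.131*exp(3*q) + 3.6027*exp(2*q) + 9.129*exp(q) + 3.2041)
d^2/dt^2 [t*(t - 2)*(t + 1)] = 6*t - 2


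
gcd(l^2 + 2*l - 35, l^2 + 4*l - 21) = l + 7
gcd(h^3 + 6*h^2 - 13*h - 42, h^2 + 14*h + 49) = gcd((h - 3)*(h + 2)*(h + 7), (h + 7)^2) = h + 7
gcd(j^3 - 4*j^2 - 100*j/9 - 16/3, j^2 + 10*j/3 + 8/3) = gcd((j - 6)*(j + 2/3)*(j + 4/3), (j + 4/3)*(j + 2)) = j + 4/3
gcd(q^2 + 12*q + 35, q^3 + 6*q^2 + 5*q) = q + 5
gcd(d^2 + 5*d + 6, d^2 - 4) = d + 2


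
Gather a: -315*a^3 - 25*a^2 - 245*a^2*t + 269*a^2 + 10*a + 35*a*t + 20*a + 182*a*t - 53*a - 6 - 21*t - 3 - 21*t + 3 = -315*a^3 + a^2*(244 - 245*t) + a*(217*t - 23) - 42*t - 6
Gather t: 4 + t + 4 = t + 8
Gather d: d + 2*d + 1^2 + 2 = 3*d + 3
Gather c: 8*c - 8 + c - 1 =9*c - 9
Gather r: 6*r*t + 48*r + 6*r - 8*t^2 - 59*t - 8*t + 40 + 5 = r*(6*t + 54) - 8*t^2 - 67*t + 45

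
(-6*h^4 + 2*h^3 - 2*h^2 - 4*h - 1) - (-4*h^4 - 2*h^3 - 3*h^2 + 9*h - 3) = -2*h^4 + 4*h^3 + h^2 - 13*h + 2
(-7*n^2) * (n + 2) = -7*n^3 - 14*n^2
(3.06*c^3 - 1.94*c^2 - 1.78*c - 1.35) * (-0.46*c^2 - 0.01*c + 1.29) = -1.4076*c^5 + 0.8618*c^4 + 4.7856*c^3 - 1.8638*c^2 - 2.2827*c - 1.7415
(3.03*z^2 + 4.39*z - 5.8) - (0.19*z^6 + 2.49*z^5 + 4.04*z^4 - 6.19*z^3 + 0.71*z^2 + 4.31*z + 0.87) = -0.19*z^6 - 2.49*z^5 - 4.04*z^4 + 6.19*z^3 + 2.32*z^2 + 0.0800000000000001*z - 6.67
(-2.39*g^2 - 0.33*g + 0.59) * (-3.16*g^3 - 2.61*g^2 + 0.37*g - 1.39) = 7.5524*g^5 + 7.2807*g^4 - 1.8874*g^3 + 1.6601*g^2 + 0.677*g - 0.8201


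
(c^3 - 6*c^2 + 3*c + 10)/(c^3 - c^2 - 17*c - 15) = (c - 2)/(c + 3)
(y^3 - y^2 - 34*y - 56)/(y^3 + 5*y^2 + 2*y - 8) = (y - 7)/(y - 1)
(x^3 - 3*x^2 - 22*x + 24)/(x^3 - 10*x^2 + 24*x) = (x^2 + 3*x - 4)/(x*(x - 4))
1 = 1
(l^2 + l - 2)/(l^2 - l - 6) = (l - 1)/(l - 3)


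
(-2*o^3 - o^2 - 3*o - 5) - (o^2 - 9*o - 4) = -2*o^3 - 2*o^2 + 6*o - 1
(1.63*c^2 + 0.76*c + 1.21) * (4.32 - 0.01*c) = -0.0163*c^3 + 7.034*c^2 + 3.2711*c + 5.2272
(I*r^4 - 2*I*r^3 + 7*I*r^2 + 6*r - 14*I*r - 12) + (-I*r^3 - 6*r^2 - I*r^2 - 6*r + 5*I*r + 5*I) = I*r^4 - 3*I*r^3 - 6*r^2 + 6*I*r^2 - 9*I*r - 12 + 5*I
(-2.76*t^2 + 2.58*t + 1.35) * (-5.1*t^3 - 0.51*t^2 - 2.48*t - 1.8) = 14.076*t^5 - 11.7504*t^4 - 1.356*t^3 - 2.1189*t^2 - 7.992*t - 2.43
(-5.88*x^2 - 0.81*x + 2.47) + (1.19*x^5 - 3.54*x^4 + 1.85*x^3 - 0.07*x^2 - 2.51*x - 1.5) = 1.19*x^5 - 3.54*x^4 + 1.85*x^3 - 5.95*x^2 - 3.32*x + 0.97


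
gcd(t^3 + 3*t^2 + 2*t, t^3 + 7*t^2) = t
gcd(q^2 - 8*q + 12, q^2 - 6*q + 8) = q - 2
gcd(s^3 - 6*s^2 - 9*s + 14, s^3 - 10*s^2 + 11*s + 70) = s^2 - 5*s - 14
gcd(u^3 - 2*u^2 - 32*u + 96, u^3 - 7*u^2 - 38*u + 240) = u + 6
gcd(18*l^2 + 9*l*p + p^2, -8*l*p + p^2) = 1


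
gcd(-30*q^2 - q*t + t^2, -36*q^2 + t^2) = 6*q - t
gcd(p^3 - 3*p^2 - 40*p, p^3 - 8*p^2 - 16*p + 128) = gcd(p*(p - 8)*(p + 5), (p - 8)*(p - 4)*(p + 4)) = p - 8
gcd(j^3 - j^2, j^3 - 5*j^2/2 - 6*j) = j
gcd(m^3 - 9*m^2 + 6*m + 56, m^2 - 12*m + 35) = m - 7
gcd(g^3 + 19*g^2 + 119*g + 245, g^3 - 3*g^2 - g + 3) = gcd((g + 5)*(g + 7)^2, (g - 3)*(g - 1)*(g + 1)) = 1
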